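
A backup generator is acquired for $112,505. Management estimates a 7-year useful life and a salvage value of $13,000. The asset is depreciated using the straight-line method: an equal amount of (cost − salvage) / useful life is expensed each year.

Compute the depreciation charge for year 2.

Depreciable base = $112,505 − $13,000 = $99,505.
Annual expense = $99,505 / 7 = $14,215.

$14,215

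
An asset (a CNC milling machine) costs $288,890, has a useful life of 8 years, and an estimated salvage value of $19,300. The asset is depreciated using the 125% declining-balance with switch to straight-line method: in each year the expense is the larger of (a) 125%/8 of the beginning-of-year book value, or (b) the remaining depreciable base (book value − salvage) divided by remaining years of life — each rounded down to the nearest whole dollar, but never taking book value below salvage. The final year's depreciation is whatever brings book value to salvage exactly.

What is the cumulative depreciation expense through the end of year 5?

$177,052

Depreciable base = $288,890 − $19,300 = $269,590.
Year 1: DB = ⌊$288,890 × 125%/8⌋ = $45,139; SL = ⌊$269,590/8⌋ = $33,698 → take DB $45,139. Book value $243,751.
Year 2: DB = ⌊$243,751 × 125%/8⌋ = $38,086; SL = ⌊$224,451/7⌋ = $32,064 → take DB $38,086. Book value $205,665.
Year 3: DB = ⌊$205,665 × 125%/8⌋ = $32,135; SL = ⌊$186,365/6⌋ = $31,060 → take DB $32,135. Book value $173,530.
Year 4: DB = ⌊$173,530 × 125%/8⌋ = $27,114; SL = ⌊$154,230/5⌋ = $30,846 → take SL $30,846. Book value $142,684.
Year 5: DB = ⌊$142,684 × 125%/8⌋ = $22,294; SL = ⌊$123,384/4⌋ = $30,846 → take SL $30,846. Book value $111,838.
Accumulated through year 5 = $288,890 − $111,838 = $177,052.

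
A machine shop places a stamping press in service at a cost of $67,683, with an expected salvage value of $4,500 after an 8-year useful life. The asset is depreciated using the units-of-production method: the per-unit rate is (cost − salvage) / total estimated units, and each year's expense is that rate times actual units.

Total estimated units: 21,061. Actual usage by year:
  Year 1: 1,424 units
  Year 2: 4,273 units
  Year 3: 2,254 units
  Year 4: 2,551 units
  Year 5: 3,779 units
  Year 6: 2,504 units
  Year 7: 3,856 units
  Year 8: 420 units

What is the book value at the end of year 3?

$43,830

Depreciable base = $67,683 − $4,500 = $63,183.
Rate = $63,183 / 21,061 units = $3 per unit.
Year 1: 1,424 × $3 = $4,272. Book value $63,411.
Year 2: 4,273 × $3 = $12,819. Book value $50,592.
Year 3: 2,254 × $3 = $6,762. Book value $43,830.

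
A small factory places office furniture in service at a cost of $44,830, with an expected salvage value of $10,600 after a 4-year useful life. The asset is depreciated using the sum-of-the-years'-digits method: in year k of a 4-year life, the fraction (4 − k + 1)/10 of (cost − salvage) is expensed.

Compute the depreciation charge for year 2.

$10,269

Depreciable base = $44,830 − $10,600 = $34,230.
Sum of the years' digits = 4+3+2+1 = 10.
Year 1: $34,230 × 4/10 = $13,692. Book value $31,138.
Year 2: $34,230 × 3/10 = $10,269. Book value $20,869.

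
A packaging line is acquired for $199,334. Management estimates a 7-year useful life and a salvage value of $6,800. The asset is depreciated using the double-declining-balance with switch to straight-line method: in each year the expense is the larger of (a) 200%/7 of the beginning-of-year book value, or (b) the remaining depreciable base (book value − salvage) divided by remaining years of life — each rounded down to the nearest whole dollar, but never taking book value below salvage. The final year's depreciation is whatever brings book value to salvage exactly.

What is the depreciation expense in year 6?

$15,030

Depreciable base = $199,334 − $6,800 = $192,534.
Year 1: DB = ⌊$199,334 × 200%/7⌋ = $56,952; SL = ⌊$192,534/7⌋ = $27,504 → take DB $56,952. Book value $142,382.
Year 2: DB = ⌊$142,382 × 200%/7⌋ = $40,680; SL = ⌊$135,582/6⌋ = $22,597 → take DB $40,680. Book value $101,702.
Year 3: DB = ⌊$101,702 × 200%/7⌋ = $29,057; SL = ⌊$94,902/5⌋ = $18,980 → take DB $29,057. Book value $72,645.
Year 4: DB = ⌊$72,645 × 200%/7⌋ = $20,755; SL = ⌊$65,845/4⌋ = $16,461 → take DB $20,755. Book value $51,890.
Year 5: DB = ⌊$51,890 × 200%/7⌋ = $14,825; SL = ⌊$45,090/3⌋ = $15,030 → take SL $15,030. Book value $36,860.
Year 6: DB = ⌊$36,860 × 200%/7⌋ = $10,531; SL = ⌊$30,060/2⌋ = $15,030 → take SL $15,030. Book value $21,830.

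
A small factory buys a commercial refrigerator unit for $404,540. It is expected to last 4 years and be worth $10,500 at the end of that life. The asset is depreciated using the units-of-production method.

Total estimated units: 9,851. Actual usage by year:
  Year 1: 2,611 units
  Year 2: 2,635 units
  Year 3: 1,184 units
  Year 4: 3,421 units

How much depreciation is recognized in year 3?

$47,360

Depreciable base = $404,540 − $10,500 = $394,040.
Rate = $394,040 / 9,851 units = $40 per unit.
Year 1: 2,611 × $40 = $104,440. Book value $300,100.
Year 2: 2,635 × $40 = $105,400. Book value $194,700.
Year 3: 1,184 × $40 = $47,360. Book value $147,340.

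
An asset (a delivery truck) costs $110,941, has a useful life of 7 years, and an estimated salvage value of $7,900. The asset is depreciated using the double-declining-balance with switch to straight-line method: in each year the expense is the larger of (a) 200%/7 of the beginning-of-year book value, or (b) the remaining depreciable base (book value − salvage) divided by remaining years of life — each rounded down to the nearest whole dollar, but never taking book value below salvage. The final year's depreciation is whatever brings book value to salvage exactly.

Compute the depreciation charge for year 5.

Depreciable base = $110,941 − $7,900 = $103,041.
Year 1: DB = ⌊$110,941 × 200%/7⌋ = $31,697; SL = ⌊$103,041/7⌋ = $14,720 → take DB $31,697. Book value $79,244.
Year 2: DB = ⌊$79,244 × 200%/7⌋ = $22,641; SL = ⌊$71,344/6⌋ = $11,890 → take DB $22,641. Book value $56,603.
Year 3: DB = ⌊$56,603 × 200%/7⌋ = $16,172; SL = ⌊$48,703/5⌋ = $9,740 → take DB $16,172. Book value $40,431.
Year 4: DB = ⌊$40,431 × 200%/7⌋ = $11,551; SL = ⌊$32,531/4⌋ = $8,132 → take DB $11,551. Book value $28,880.
Year 5: DB = ⌊$28,880 × 200%/7⌋ = $8,251; SL = ⌊$20,980/3⌋ = $6,993 → take DB $8,251. Book value $20,629.

$8,251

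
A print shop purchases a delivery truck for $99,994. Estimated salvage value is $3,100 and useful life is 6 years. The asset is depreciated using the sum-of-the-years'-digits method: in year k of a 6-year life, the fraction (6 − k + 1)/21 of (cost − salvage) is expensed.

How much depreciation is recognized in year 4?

Depreciable base = $99,994 − $3,100 = $96,894.
Sum of the years' digits = 6+5+4+3+2+1 = 21.
Year 1: $96,894 × 6/21 = $27,684. Book value $72,310.
Year 2: $96,894 × 5/21 = $23,070. Book value $49,240.
Year 3: $96,894 × 4/21 = $18,456. Book value $30,784.
Year 4: $96,894 × 3/21 = $13,842. Book value $16,942.

$13,842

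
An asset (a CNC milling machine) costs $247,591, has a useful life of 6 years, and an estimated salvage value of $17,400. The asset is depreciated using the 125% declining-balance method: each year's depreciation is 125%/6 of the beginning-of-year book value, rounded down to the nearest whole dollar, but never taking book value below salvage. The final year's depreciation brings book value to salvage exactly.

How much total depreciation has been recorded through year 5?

$170,598

Depreciable base = $247,591 − $17,400 = $230,191.
Year 1: ⌊$247,591 × 125%/6⌋ = $51,581. Book value $196,010.
Year 2: ⌊$196,010 × 125%/6⌋ = $40,835. Book value $155,175.
Year 3: ⌊$155,175 × 125%/6⌋ = $32,328. Book value $122,847.
Year 4: ⌊$122,847 × 125%/6⌋ = $25,593. Book value $97,254.
Year 5: ⌊$97,254 × 125%/6⌋ = $20,261. Book value $76,993.
Accumulated through year 5 = $247,591 − $76,993 = $170,598.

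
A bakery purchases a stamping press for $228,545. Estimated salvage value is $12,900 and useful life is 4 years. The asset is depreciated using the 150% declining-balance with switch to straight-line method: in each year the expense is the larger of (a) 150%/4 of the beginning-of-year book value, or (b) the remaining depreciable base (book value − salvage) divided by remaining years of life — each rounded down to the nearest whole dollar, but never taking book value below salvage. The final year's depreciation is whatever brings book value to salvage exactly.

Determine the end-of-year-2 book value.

$89,276

Depreciable base = $228,545 − $12,900 = $215,645.
Year 1: DB = ⌊$228,545 × 150%/4⌋ = $85,704; SL = ⌊$215,645/4⌋ = $53,911 → take DB $85,704. Book value $142,841.
Year 2: DB = ⌊$142,841 × 150%/4⌋ = $53,565; SL = ⌊$129,941/3⌋ = $43,313 → take DB $53,565. Book value $89,276.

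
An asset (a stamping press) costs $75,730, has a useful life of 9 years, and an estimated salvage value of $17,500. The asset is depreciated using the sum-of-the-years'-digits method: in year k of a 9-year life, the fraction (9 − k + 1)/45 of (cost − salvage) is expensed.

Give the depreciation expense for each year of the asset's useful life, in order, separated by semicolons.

$11,646; $10,352; $9,058; $7,764; $6,470; $5,176; $3,882; $2,588; $1,294

Depreciable base = $75,730 − $17,500 = $58,230.
Sum of the years' digits = 9+8+7+6+5+4+3+2+1 = 45.
Year 1: $58,230 × 9/45 = $11,646. Book value $64,084.
Year 2: $58,230 × 8/45 = $10,352. Book value $53,732.
Year 3: $58,230 × 7/45 = $9,058. Book value $44,674.
Year 4: $58,230 × 6/45 = $7,764. Book value $36,910.
Year 5: $58,230 × 5/45 = $6,470. Book value $30,440.
Year 6: $58,230 × 4/45 = $5,176. Book value $25,264.
Year 7: $58,230 × 3/45 = $3,882. Book value $21,382.
Year 8: $58,230 × 2/45 = $2,588. Book value $18,794.
Year 9: $58,230 × 1/45 = $1,294. Book value $17,500.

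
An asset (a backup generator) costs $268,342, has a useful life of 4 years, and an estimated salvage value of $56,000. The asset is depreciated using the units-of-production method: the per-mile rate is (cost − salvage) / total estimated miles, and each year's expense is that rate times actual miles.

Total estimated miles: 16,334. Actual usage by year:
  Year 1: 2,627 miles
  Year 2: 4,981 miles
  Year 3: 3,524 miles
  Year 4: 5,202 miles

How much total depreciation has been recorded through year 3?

$144,716

Depreciable base = $268,342 − $56,000 = $212,342.
Rate = $212,342 / 16,334 miles = $13 per mile.
Year 1: 2,627 × $13 = $34,151. Book value $234,191.
Year 2: 4,981 × $13 = $64,753. Book value $169,438.
Year 3: 3,524 × $13 = $45,812. Book value $123,626.
Accumulated through year 3 = $268,342 − $123,626 = $144,716.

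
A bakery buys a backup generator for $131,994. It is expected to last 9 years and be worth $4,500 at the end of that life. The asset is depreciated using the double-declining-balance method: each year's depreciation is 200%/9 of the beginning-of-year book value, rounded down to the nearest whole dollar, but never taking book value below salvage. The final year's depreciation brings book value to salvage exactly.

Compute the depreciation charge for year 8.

Depreciable base = $131,994 − $4,500 = $127,494.
Year 1: ⌊$131,994 × 200%/9⌋ = $29,332. Book value $102,662.
Year 2: ⌊$102,662 × 200%/9⌋ = $22,813. Book value $79,849.
Year 3: ⌊$79,849 × 200%/9⌋ = $17,744. Book value $62,105.
Year 4: ⌊$62,105 × 200%/9⌋ = $13,801. Book value $48,304.
Year 5: ⌊$48,304 × 200%/9⌋ = $10,734. Book value $37,570.
Year 6: ⌊$37,570 × 200%/9⌋ = $8,348. Book value $29,222.
Year 7: ⌊$29,222 × 200%/9⌋ = $6,493. Book value $22,729.
Year 8: ⌊$22,729 × 200%/9⌋ = $5,050. Book value $17,679.

$5,050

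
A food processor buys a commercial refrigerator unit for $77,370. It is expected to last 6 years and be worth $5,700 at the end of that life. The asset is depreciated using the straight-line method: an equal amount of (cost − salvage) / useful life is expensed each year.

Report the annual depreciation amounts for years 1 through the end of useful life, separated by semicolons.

$11,945; $11,945; $11,945; $11,945; $11,945; $11,945

Depreciable base = $77,370 − $5,700 = $71,670.
Annual expense = $71,670 / 6 = $11,945.
End of year 1: book value $65,425.
End of year 2: book value $53,480.
End of year 3: book value $41,535.
End of year 4: book value $29,590.
End of year 5: book value $17,645.
End of year 6: book value $5,700.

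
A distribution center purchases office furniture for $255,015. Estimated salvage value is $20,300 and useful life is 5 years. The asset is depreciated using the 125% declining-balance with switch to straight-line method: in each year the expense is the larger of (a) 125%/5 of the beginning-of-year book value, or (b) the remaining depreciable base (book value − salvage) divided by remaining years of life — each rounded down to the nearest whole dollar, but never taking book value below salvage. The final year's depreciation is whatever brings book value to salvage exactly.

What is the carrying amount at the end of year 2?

Depreciable base = $255,015 − $20,300 = $234,715.
Year 1: DB = ⌊$255,015 × 125%/5⌋ = $63,753; SL = ⌊$234,715/5⌋ = $46,943 → take DB $63,753. Book value $191,262.
Year 2: DB = ⌊$191,262 × 125%/5⌋ = $47,815; SL = ⌊$170,962/4⌋ = $42,740 → take DB $47,815. Book value $143,447.

$143,447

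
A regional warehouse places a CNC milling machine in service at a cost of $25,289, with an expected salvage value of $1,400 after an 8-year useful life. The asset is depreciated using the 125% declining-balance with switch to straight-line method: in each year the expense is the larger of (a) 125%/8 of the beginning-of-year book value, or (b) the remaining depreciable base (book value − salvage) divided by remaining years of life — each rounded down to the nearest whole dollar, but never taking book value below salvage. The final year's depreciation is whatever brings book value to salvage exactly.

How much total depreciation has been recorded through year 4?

Depreciable base = $25,289 − $1,400 = $23,889.
Year 1: DB = ⌊$25,289 × 125%/8⌋ = $3,951; SL = ⌊$23,889/8⌋ = $2,986 → take DB $3,951. Book value $21,338.
Year 2: DB = ⌊$21,338 × 125%/8⌋ = $3,334; SL = ⌊$19,938/7⌋ = $2,848 → take DB $3,334. Book value $18,004.
Year 3: DB = ⌊$18,004 × 125%/8⌋ = $2,813; SL = ⌊$16,604/6⌋ = $2,767 → take DB $2,813. Book value $15,191.
Year 4: DB = ⌊$15,191 × 125%/8⌋ = $2,373; SL = ⌊$13,791/5⌋ = $2,758 → take SL $2,758. Book value $12,433.
Accumulated through year 4 = $25,289 − $12,433 = $12,856.

$12,856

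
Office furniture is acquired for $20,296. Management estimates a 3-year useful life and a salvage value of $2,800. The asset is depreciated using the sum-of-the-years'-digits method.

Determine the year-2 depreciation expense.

$5,832

Depreciable base = $20,296 − $2,800 = $17,496.
Sum of the years' digits = 3+2+1 = 6.
Year 1: $17,496 × 3/6 = $8,748. Book value $11,548.
Year 2: $17,496 × 2/6 = $5,832. Book value $5,716.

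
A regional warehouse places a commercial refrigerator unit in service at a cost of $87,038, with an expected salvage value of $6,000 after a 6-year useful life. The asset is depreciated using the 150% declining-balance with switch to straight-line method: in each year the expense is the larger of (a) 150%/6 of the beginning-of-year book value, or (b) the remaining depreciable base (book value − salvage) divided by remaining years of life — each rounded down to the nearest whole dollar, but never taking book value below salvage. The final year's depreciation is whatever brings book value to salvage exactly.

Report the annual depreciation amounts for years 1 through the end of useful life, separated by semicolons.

Depreciable base = $87,038 − $6,000 = $81,038.
Year 1: DB = ⌊$87,038 × 150%/6⌋ = $21,759; SL = ⌊$81,038/6⌋ = $13,506 → take DB $21,759. Book value $65,279.
Year 2: DB = ⌊$65,279 × 150%/6⌋ = $16,319; SL = ⌊$59,279/5⌋ = $11,855 → take DB $16,319. Book value $48,960.
Year 3: DB = ⌊$48,960 × 150%/6⌋ = $12,240; SL = ⌊$42,960/4⌋ = $10,740 → take DB $12,240. Book value $36,720.
Year 4: DB = ⌊$36,720 × 150%/6⌋ = $9,180; SL = ⌊$30,720/3⌋ = $10,240 → take SL $10,240. Book value $26,480.
Year 5: DB = ⌊$26,480 × 150%/6⌋ = $6,620; SL = ⌊$20,480/2⌋ = $10,240 → take SL $10,240. Book value $16,240.
Year 6 (final): $16,240 − $6,000 = $10,240. Book value $6,000.

$21,759; $16,319; $12,240; $10,240; $10,240; $10,240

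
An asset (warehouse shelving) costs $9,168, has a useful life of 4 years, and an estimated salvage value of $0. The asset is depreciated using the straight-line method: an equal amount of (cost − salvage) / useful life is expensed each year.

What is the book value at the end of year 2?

$4,584

Depreciable base = $9,168 − $0 = $9,168.
Annual expense = $9,168 / 4 = $2,292.
End of year 1: book value $6,876.
End of year 2: book value $4,584.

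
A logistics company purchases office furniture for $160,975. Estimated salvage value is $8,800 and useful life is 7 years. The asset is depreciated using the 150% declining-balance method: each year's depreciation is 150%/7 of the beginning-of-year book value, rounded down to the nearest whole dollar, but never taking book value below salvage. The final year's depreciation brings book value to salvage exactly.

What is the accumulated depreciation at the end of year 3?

Depreciable base = $160,975 − $8,800 = $152,175.
Year 1: ⌊$160,975 × 150%/7⌋ = $34,494. Book value $126,481.
Year 2: ⌊$126,481 × 150%/7⌋ = $27,103. Book value $99,378.
Year 3: ⌊$99,378 × 150%/7⌋ = $21,295. Book value $78,083.
Accumulated through year 3 = $160,975 − $78,083 = $82,892.

$82,892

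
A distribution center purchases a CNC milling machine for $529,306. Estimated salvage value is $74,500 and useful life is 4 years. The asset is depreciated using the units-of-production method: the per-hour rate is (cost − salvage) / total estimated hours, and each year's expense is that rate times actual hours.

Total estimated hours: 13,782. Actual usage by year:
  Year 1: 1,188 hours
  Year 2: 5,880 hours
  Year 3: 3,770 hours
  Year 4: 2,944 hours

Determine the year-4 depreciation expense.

$97,152

Depreciable base = $529,306 − $74,500 = $454,806.
Rate = $454,806 / 13,782 hours = $33 per hour.
Year 1: 1,188 × $33 = $39,204. Book value $490,102.
Year 2: 5,880 × $33 = $194,040. Book value $296,062.
Year 3: 3,770 × $33 = $124,410. Book value $171,652.
Year 4: 2,944 × $33 = $97,152. Book value $74,500.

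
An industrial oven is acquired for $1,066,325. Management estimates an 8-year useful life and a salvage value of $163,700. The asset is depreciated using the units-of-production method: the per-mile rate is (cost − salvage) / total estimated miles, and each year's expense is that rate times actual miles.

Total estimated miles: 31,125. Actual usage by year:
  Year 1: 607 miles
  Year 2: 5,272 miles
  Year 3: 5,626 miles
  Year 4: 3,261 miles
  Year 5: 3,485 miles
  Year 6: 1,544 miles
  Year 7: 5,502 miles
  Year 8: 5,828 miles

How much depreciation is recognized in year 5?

$101,065

Depreciable base = $1,066,325 − $163,700 = $902,625.
Rate = $902,625 / 31,125 miles = $29 per mile.
Year 1: 607 × $29 = $17,603. Book value $1,048,722.
Year 2: 5,272 × $29 = $152,888. Book value $895,834.
Year 3: 5,626 × $29 = $163,154. Book value $732,680.
Year 4: 3,261 × $29 = $94,569. Book value $638,111.
Year 5: 3,485 × $29 = $101,065. Book value $537,046.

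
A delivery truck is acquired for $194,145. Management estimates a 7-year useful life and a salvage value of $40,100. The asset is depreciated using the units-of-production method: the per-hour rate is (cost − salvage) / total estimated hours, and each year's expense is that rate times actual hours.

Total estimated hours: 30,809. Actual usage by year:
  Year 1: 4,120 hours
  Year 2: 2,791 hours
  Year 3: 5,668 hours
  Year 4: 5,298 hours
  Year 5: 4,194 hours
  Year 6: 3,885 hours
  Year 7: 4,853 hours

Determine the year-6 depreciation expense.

$19,425

Depreciable base = $194,145 − $40,100 = $154,045.
Rate = $154,045 / 30,809 hours = $5 per hour.
Year 1: 4,120 × $5 = $20,600. Book value $173,545.
Year 2: 2,791 × $5 = $13,955. Book value $159,590.
Year 3: 5,668 × $5 = $28,340. Book value $131,250.
Year 4: 5,298 × $5 = $26,490. Book value $104,760.
Year 5: 4,194 × $5 = $20,970. Book value $83,790.
Year 6: 3,885 × $5 = $19,425. Book value $64,365.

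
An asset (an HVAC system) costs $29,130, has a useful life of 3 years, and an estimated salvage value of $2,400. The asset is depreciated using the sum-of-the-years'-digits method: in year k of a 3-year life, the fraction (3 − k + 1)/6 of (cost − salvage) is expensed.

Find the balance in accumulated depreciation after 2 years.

Depreciable base = $29,130 − $2,400 = $26,730.
Sum of the years' digits = 3+2+1 = 6.
Year 1: $26,730 × 3/6 = $13,365. Book value $15,765.
Year 2: $26,730 × 2/6 = $8,910. Book value $6,855.
Accumulated through year 2 = $29,130 − $6,855 = $22,275.

$22,275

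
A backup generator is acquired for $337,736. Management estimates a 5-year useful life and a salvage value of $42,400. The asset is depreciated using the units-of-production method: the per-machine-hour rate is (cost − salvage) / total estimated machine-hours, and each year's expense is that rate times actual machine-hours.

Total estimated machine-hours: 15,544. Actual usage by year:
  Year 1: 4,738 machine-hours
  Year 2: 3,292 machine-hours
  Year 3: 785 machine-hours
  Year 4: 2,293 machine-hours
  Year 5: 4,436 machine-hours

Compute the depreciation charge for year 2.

Depreciable base = $337,736 − $42,400 = $295,336.
Rate = $295,336 / 15,544 machine-hours = $19 per machine-hour.
Year 1: 4,738 × $19 = $90,022. Book value $247,714.
Year 2: 3,292 × $19 = $62,548. Book value $185,166.

$62,548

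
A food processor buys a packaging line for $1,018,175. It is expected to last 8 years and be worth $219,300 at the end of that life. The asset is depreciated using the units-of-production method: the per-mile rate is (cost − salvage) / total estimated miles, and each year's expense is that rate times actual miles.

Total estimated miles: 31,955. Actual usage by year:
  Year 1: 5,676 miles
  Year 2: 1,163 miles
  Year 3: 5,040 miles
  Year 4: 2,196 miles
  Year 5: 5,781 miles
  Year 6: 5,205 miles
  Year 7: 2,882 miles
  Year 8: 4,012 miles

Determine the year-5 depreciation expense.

$144,525

Depreciable base = $1,018,175 − $219,300 = $798,875.
Rate = $798,875 / 31,955 miles = $25 per mile.
Year 1: 5,676 × $25 = $141,900. Book value $876,275.
Year 2: 1,163 × $25 = $29,075. Book value $847,200.
Year 3: 5,040 × $25 = $126,000. Book value $721,200.
Year 4: 2,196 × $25 = $54,900. Book value $666,300.
Year 5: 5,781 × $25 = $144,525. Book value $521,775.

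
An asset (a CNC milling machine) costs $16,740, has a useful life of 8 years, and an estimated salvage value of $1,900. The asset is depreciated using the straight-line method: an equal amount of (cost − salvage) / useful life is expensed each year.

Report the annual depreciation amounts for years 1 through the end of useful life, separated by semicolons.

Depreciable base = $16,740 − $1,900 = $14,840.
Annual expense = $14,840 / 8 = $1,855.
End of year 1: book value $14,885.
End of year 2: book value $13,030.
End of year 3: book value $11,175.
End of year 4: book value $9,320.
End of year 5: book value $7,465.
End of year 6: book value $5,610.
End of year 7: book value $3,755.
End of year 8: book value $1,900.

$1,855; $1,855; $1,855; $1,855; $1,855; $1,855; $1,855; $1,855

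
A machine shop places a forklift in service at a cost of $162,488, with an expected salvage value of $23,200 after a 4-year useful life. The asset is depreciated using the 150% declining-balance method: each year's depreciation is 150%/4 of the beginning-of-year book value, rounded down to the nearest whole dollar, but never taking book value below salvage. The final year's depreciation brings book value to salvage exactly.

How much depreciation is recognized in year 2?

$38,083

Depreciable base = $162,488 − $23,200 = $139,288.
Year 1: ⌊$162,488 × 150%/4⌋ = $60,933. Book value $101,555.
Year 2: ⌊$101,555 × 150%/4⌋ = $38,083. Book value $63,472.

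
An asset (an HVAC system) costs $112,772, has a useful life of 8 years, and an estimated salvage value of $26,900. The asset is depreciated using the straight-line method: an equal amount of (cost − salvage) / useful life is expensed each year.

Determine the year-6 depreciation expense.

$10,734

Depreciable base = $112,772 − $26,900 = $85,872.
Annual expense = $85,872 / 8 = $10,734.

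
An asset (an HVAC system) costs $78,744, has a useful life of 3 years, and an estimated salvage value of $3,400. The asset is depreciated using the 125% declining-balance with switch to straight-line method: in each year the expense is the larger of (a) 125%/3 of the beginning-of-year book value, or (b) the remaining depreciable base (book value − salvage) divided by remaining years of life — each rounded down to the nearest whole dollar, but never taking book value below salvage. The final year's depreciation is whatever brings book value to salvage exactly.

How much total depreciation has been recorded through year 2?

Depreciable base = $78,744 − $3,400 = $75,344.
Year 1: DB = ⌊$78,744 × 125%/3⌋ = $32,810; SL = ⌊$75,344/3⌋ = $25,114 → take DB $32,810. Book value $45,934.
Year 2: DB = ⌊$45,934 × 125%/3⌋ = $19,139; SL = ⌊$42,534/2⌋ = $21,267 → take SL $21,267. Book value $24,667.
Accumulated through year 2 = $78,744 − $24,667 = $54,077.

$54,077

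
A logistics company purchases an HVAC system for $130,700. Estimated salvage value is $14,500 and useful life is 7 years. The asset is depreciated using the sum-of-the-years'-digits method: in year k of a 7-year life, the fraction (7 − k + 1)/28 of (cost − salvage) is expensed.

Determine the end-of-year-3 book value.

Depreciable base = $130,700 − $14,500 = $116,200.
Sum of the years' digits = 7+6+5+4+3+2+1 = 28.
Year 1: $116,200 × 7/28 = $29,050. Book value $101,650.
Year 2: $116,200 × 6/28 = $24,900. Book value $76,750.
Year 3: $116,200 × 5/28 = $20,750. Book value $56,000.

$56,000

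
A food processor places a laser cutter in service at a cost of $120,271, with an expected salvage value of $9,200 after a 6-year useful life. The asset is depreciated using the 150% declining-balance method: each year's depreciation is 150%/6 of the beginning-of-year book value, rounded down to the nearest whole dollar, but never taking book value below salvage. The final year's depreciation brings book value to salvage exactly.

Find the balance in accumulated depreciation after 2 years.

$52,618

Depreciable base = $120,271 − $9,200 = $111,071.
Year 1: ⌊$120,271 × 150%/6⌋ = $30,067. Book value $90,204.
Year 2: ⌊$90,204 × 150%/6⌋ = $22,551. Book value $67,653.
Accumulated through year 2 = $120,271 − $67,653 = $52,618.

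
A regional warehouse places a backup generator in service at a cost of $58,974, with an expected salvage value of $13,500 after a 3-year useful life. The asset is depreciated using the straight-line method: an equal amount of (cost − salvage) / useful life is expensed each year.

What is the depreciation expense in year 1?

Depreciable base = $58,974 − $13,500 = $45,474.
Annual expense = $45,474 / 3 = $15,158.

$15,158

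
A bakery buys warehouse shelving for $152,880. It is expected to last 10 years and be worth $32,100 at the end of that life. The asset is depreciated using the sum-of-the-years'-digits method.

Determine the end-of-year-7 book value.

Depreciable base = $152,880 − $32,100 = $120,780.
Sum of the years' digits = 10+9+8+7+6+5+4+3+2+1 = 55.
Year 1: $120,780 × 10/55 = $21,960. Book value $130,920.
Year 2: $120,780 × 9/55 = $19,764. Book value $111,156.
Year 3: $120,780 × 8/55 = $17,568. Book value $93,588.
Year 4: $120,780 × 7/55 = $15,372. Book value $78,216.
Year 5: $120,780 × 6/55 = $13,176. Book value $65,040.
Year 6: $120,780 × 5/55 = $10,980. Book value $54,060.
Year 7: $120,780 × 4/55 = $8,784. Book value $45,276.

$45,276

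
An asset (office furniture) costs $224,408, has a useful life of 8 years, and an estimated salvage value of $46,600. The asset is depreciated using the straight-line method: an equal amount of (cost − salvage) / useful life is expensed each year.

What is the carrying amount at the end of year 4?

$135,504

Depreciable base = $224,408 − $46,600 = $177,808.
Annual expense = $177,808 / 8 = $22,226.
End of year 1: book value $202,182.
End of year 2: book value $179,956.
End of year 3: book value $157,730.
End of year 4: book value $135,504.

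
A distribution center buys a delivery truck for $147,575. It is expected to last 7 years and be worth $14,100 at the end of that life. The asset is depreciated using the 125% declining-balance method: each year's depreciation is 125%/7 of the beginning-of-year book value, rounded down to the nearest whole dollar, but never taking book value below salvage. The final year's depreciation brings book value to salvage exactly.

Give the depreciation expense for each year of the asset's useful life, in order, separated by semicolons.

Depreciable base = $147,575 − $14,100 = $133,475.
Year 1: ⌊$147,575 × 125%/7⌋ = $26,352. Book value $121,223.
Year 2: ⌊$121,223 × 125%/7⌋ = $21,646. Book value $99,577.
Year 3: ⌊$99,577 × 125%/7⌋ = $17,781. Book value $81,796.
Year 4: ⌊$81,796 × 125%/7⌋ = $14,606. Book value $67,190.
Year 5: ⌊$67,190 × 125%/7⌋ = $11,998. Book value $55,192.
Year 6: ⌊$55,192 × 125%/7⌋ = $9,855. Book value $45,337.
Year 7 (final): $45,337 − $14,100 = $31,237. Book value $14,100.

$26,352; $21,646; $17,781; $14,606; $11,998; $9,855; $31,237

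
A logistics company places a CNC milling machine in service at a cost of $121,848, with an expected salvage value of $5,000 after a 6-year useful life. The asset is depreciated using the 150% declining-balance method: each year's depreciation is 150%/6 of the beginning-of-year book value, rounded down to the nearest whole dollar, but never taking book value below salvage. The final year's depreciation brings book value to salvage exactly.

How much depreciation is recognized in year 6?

Depreciable base = $121,848 − $5,000 = $116,848.
Year 1: ⌊$121,848 × 150%/6⌋ = $30,462. Book value $91,386.
Year 2: ⌊$91,386 × 150%/6⌋ = $22,846. Book value $68,540.
Year 3: ⌊$68,540 × 150%/6⌋ = $17,135. Book value $51,405.
Year 4: ⌊$51,405 × 150%/6⌋ = $12,851. Book value $38,554.
Year 5: ⌊$38,554 × 150%/6⌋ = $9,638. Book value $28,916.
Year 6 (final): $28,916 − $5,000 = $23,916. Book value $5,000.

$23,916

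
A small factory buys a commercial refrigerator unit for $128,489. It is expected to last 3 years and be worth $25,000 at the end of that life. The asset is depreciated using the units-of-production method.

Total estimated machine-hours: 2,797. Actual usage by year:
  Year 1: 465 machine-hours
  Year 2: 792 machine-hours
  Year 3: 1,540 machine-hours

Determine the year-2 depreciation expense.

Depreciable base = $128,489 − $25,000 = $103,489.
Rate = $103,489 / 2,797 machine-hours = $37 per machine-hour.
Year 1: 465 × $37 = $17,205. Book value $111,284.
Year 2: 792 × $37 = $29,304. Book value $81,980.

$29,304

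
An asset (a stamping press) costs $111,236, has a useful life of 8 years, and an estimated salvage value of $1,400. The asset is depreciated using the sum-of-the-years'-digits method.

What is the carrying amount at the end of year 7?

$4,451

Depreciable base = $111,236 − $1,400 = $109,836.
Sum of the years' digits = 8+7+6+5+4+3+2+1 = 36.
Year 1: $109,836 × 8/36 = $24,408. Book value $86,828.
Year 2: $109,836 × 7/36 = $21,357. Book value $65,471.
Year 3: $109,836 × 6/36 = $18,306. Book value $47,165.
Year 4: $109,836 × 5/36 = $15,255. Book value $31,910.
Year 5: $109,836 × 4/36 = $12,204. Book value $19,706.
Year 6: $109,836 × 3/36 = $9,153. Book value $10,553.
Year 7: $109,836 × 2/36 = $6,102. Book value $4,451.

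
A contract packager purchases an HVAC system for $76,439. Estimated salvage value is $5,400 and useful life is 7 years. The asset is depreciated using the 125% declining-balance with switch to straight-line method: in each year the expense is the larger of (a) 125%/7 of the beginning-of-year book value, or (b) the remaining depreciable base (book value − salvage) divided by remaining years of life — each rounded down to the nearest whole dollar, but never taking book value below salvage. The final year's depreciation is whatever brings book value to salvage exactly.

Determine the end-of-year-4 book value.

$33,108

Depreciable base = $76,439 − $5,400 = $71,039.
Year 1: DB = ⌊$76,439 × 125%/7⌋ = $13,649; SL = ⌊$71,039/7⌋ = $10,148 → take DB $13,649. Book value $62,790.
Year 2: DB = ⌊$62,790 × 125%/7⌋ = $11,212; SL = ⌊$57,390/6⌋ = $9,565 → take DB $11,212. Book value $51,578.
Year 3: DB = ⌊$51,578 × 125%/7⌋ = $9,210; SL = ⌊$46,178/5⌋ = $9,235 → take SL $9,235. Book value $42,343.
Year 4: DB = ⌊$42,343 × 125%/7⌋ = $7,561; SL = ⌊$36,943/4⌋ = $9,235 → take SL $9,235. Book value $33,108.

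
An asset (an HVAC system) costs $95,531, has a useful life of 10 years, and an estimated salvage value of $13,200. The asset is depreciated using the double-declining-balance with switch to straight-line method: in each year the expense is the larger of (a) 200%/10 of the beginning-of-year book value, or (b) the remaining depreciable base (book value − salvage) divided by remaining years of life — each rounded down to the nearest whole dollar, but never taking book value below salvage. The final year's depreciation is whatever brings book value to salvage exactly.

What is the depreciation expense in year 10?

Depreciable base = $95,531 − $13,200 = $82,331.
Year 1: DB = ⌊$95,531 × 200%/10⌋ = $19,106; SL = ⌊$82,331/10⌋ = $8,233 → take DB $19,106. Book value $76,425.
Year 2: DB = ⌊$76,425 × 200%/10⌋ = $15,285; SL = ⌊$63,225/9⌋ = $7,025 → take DB $15,285. Book value $61,140.
Year 3: DB = ⌊$61,140 × 200%/10⌋ = $12,228; SL = ⌊$47,940/8⌋ = $5,992 → take DB $12,228. Book value $48,912.
Year 4: DB = ⌊$48,912 × 200%/10⌋ = $9,782; SL = ⌊$35,712/7⌋ = $5,101 → take DB $9,782. Book value $39,130.
Year 5: DB = ⌊$39,130 × 200%/10⌋ = $7,826; SL = ⌊$25,930/6⌋ = $4,321 → take DB $7,826. Book value $31,304.
Year 6: DB = ⌊$31,304 × 200%/10⌋ = $6,260; SL = ⌊$18,104/5⌋ = $3,620 → take DB $6,260. Book value $25,044.
Year 7: DB = ⌊$25,044 × 200%/10⌋ = $5,008; SL = ⌊$11,844/4⌋ = $2,961 → take DB $5,008. Book value $20,036.
Year 8: DB = ⌊$20,036 × 200%/10⌋ = $4,007; SL = ⌊$6,836/3⌋ = $2,278 → take DB $4,007. Book value $16,029.
Year 9: DB = ⌊$16,029 × 200%/10⌋ = $3,205; SL = ⌊$2,829/2⌋ = $1,414 → take DB $3,205, capped at $2,829. Book value $13,200.
Year 10 (final): $13,200 − $13,200 = $0. Book value $13,200.

$0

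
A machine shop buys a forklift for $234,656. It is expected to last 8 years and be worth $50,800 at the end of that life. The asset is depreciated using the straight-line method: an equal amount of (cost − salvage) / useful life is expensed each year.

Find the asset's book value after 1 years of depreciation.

$211,674

Depreciable base = $234,656 − $50,800 = $183,856.
Annual expense = $183,856 / 8 = $22,982.
End of year 1: book value $211,674.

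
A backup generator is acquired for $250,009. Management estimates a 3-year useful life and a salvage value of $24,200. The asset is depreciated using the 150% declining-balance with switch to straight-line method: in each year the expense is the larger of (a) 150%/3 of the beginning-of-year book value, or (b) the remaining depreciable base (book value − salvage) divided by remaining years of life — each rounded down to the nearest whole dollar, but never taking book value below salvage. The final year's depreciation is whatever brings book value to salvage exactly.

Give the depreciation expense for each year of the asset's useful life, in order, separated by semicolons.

Depreciable base = $250,009 − $24,200 = $225,809.
Year 1: DB = ⌊$250,009 × 150%/3⌋ = $125,004; SL = ⌊$225,809/3⌋ = $75,269 → take DB $125,004. Book value $125,005.
Year 2: DB = ⌊$125,005 × 150%/3⌋ = $62,502; SL = ⌊$100,805/2⌋ = $50,402 → take DB $62,502. Book value $62,503.
Year 3 (final): $62,503 − $24,200 = $38,303. Book value $24,200.

$125,004; $62,502; $38,303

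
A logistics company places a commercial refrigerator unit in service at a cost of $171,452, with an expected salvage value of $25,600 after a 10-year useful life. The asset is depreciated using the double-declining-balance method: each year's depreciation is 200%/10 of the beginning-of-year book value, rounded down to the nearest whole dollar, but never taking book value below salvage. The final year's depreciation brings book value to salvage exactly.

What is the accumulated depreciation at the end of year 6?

$126,505

Depreciable base = $171,452 − $25,600 = $145,852.
Year 1: ⌊$171,452 × 200%/10⌋ = $34,290. Book value $137,162.
Year 2: ⌊$137,162 × 200%/10⌋ = $27,432. Book value $109,730.
Year 3: ⌊$109,730 × 200%/10⌋ = $21,946. Book value $87,784.
Year 4: ⌊$87,784 × 200%/10⌋ = $17,556. Book value $70,228.
Year 5: ⌊$70,228 × 200%/10⌋ = $14,045. Book value $56,183.
Year 6: ⌊$56,183 × 200%/10⌋ = $11,236. Book value $44,947.
Accumulated through year 6 = $171,452 − $44,947 = $126,505.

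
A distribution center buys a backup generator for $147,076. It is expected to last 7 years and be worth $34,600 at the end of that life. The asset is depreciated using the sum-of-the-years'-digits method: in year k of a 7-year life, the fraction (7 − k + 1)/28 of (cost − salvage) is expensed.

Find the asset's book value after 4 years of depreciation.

Depreciable base = $147,076 − $34,600 = $112,476.
Sum of the years' digits = 7+6+5+4+3+2+1 = 28.
Year 1: $112,476 × 7/28 = $28,119. Book value $118,957.
Year 2: $112,476 × 6/28 = $24,102. Book value $94,855.
Year 3: $112,476 × 5/28 = $20,085. Book value $74,770.
Year 4: $112,476 × 4/28 = $16,068. Book value $58,702.

$58,702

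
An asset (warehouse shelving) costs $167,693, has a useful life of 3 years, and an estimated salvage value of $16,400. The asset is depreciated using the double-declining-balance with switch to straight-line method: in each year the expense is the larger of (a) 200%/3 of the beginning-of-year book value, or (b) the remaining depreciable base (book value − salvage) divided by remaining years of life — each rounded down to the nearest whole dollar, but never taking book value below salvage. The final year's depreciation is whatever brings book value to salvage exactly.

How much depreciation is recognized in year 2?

Depreciable base = $167,693 − $16,400 = $151,293.
Year 1: DB = ⌊$167,693 × 200%/3⌋ = $111,795; SL = ⌊$151,293/3⌋ = $50,431 → take DB $111,795. Book value $55,898.
Year 2: DB = ⌊$55,898 × 200%/3⌋ = $37,265; SL = ⌊$39,498/2⌋ = $19,749 → take DB $37,265. Book value $18,633.

$37,265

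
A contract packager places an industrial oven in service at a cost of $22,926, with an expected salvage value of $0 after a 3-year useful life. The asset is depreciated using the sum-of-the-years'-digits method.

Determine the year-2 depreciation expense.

$7,642

Depreciable base = $22,926 − $0 = $22,926.
Sum of the years' digits = 3+2+1 = 6.
Year 1: $22,926 × 3/6 = $11,463. Book value $11,463.
Year 2: $22,926 × 2/6 = $7,642. Book value $3,821.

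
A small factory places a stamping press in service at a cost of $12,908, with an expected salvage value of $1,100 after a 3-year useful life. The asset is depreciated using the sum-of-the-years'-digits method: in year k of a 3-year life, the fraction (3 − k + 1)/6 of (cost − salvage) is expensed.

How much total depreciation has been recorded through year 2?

$9,840

Depreciable base = $12,908 − $1,100 = $11,808.
Sum of the years' digits = 3+2+1 = 6.
Year 1: $11,808 × 3/6 = $5,904. Book value $7,004.
Year 2: $11,808 × 2/6 = $3,936. Book value $3,068.
Accumulated through year 2 = $12,908 − $3,068 = $9,840.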